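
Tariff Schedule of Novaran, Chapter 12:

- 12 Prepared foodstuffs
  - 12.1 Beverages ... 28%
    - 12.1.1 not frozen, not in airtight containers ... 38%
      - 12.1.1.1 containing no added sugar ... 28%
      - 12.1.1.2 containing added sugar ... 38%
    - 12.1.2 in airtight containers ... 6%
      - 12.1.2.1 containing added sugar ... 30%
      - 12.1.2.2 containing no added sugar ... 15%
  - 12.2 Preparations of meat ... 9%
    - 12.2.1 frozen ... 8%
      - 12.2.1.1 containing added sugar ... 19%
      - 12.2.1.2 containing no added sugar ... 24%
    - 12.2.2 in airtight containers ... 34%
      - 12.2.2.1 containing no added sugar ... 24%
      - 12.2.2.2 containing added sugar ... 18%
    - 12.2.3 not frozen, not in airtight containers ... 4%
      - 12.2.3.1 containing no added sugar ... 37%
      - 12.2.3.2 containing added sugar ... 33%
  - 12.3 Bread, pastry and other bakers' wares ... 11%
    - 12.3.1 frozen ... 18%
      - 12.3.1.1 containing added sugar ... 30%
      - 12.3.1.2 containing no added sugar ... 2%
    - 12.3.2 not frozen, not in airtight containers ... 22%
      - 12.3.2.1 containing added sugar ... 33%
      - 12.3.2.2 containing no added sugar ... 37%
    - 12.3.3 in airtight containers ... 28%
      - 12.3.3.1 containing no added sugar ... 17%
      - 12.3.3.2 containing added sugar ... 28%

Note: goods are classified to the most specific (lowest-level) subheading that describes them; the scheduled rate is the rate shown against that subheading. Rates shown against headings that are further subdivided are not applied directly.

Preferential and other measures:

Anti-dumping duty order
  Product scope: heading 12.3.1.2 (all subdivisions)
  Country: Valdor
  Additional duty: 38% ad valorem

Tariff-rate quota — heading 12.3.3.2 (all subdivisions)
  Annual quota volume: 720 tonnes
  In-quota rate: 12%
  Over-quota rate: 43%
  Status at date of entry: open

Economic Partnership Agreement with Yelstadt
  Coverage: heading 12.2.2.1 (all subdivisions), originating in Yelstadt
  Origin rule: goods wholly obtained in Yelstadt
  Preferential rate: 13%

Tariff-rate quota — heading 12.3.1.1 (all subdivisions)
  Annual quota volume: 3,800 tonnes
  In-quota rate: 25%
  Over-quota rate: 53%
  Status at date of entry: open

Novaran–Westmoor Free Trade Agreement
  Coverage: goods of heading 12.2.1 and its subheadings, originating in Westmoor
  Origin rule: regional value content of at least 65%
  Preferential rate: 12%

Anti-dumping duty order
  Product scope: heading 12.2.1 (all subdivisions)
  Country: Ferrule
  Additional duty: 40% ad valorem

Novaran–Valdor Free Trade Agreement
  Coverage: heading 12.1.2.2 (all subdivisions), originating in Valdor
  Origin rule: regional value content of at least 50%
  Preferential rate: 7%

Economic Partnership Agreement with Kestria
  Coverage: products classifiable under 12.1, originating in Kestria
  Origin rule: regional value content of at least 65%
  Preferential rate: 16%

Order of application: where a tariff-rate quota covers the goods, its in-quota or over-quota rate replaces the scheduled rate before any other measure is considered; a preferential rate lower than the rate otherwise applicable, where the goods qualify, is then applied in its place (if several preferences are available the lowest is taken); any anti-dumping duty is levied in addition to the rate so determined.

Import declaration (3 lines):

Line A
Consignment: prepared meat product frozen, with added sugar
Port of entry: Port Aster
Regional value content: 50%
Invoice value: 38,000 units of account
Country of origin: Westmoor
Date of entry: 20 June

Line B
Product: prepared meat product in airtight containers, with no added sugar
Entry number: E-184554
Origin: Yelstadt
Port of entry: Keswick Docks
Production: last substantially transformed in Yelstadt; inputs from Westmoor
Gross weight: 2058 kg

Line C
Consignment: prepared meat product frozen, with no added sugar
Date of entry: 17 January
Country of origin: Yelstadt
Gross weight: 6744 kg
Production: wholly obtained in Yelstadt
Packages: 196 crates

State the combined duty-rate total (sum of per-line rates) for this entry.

Line A: prepared meat product → 12.2; frozen → 12.2.1; with added sugar → 12.2.1.1. Scheduled 19%. Westmoor agreement on 12.2.1: RVC < 65%. → 19%.
Line B: prepared meat product → 12.2; in airtight containers → 12.2.2; with no added sugar → 12.2.2.1. Scheduled 24%. Yelstadt agreement on 12.2.2.1: not wholly obtained. → 24%.
Line C: prepared meat product → 12.2; frozen → 12.2.1; with no added sugar → 12.2.1.2. Scheduled 24%. Yelstadt agreement on 12.2.2.1: 12.2.1.2 not covered. → 24%.
Sum: 19% + 24% + 24% = 67%.

67%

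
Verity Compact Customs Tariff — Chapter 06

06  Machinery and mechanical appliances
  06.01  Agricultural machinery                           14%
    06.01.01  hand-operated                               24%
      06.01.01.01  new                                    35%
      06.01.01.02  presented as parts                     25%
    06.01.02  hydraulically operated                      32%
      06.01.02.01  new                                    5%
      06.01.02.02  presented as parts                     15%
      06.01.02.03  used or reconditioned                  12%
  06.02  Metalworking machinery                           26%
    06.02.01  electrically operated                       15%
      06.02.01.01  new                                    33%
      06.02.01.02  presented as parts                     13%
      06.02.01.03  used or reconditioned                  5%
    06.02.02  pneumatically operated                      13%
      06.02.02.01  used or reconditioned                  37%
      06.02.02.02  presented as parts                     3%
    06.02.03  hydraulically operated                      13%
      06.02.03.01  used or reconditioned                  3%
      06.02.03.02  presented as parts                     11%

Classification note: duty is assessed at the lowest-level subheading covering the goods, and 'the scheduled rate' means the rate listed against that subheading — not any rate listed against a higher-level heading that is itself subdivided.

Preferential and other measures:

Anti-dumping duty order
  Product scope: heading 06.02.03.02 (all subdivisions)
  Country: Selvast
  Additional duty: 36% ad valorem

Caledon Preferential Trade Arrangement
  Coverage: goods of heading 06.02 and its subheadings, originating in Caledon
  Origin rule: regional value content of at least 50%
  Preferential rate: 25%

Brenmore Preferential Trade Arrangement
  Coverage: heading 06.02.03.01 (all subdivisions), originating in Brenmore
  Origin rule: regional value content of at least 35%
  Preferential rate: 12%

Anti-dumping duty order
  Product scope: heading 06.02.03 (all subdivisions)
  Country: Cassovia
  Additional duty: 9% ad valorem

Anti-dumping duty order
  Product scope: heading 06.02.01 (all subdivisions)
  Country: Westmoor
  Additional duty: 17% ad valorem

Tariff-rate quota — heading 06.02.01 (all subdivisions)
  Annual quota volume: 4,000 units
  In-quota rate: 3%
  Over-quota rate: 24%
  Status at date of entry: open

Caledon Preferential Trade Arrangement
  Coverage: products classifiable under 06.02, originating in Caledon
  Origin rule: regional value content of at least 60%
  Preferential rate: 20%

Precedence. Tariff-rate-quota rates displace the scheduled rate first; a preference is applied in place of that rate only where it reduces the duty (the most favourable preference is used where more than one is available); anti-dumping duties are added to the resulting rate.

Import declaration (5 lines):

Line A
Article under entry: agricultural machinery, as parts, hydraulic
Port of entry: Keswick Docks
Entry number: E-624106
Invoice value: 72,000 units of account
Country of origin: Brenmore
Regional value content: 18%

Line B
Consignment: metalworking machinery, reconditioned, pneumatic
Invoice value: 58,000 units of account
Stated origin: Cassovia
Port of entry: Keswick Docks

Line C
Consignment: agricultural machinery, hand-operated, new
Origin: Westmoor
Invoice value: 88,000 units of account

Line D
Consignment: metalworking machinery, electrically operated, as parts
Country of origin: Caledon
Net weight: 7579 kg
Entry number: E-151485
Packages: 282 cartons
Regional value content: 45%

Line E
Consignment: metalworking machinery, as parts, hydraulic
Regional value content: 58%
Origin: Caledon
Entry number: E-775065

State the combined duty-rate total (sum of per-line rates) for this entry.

101%

Line A: agricultural → 06.01; hydraulic → 06.01.02; as parts → 06.01.02.02. Scheduled 15%. Brenmore agreement on 06.02.03.01: 06.01.02.02 not covered. → 15%.
Line B: metalworking → 06.02; pneumatic → 06.02.02; reconditioned → 06.02.02.01. Scheduled 37%. No special measure applies. → 37%.
Line C: agricultural → 06.01; hand-operated → 06.01.01; new → 06.01.01.01. Scheduled 35%. No special measure applies. → 35%.
Line D: metalworking → 06.02; electrically operated → 06.02.01; as parts → 06.02.01.02. Scheduled 13%. quota on 06.02.01 open → in-quota 3%; Caledon agreement on 06.02: RVC < 50%; Caledon agreement on 06.02: RVC < 60%. → 3%.
Line E: metalworking → 06.02; hydraulic → 06.02.03; as parts → 06.02.03.02. Scheduled 11%. Caledon agreement on 06.02: RVC ≥ 50% → 25% available; Caledon agreement on 06.02: RVC < 60%; preference 25% not lower than 11% → no reduction. → 11%.
Sum: 15% + 37% + 35% + 3% + 11% = 101%.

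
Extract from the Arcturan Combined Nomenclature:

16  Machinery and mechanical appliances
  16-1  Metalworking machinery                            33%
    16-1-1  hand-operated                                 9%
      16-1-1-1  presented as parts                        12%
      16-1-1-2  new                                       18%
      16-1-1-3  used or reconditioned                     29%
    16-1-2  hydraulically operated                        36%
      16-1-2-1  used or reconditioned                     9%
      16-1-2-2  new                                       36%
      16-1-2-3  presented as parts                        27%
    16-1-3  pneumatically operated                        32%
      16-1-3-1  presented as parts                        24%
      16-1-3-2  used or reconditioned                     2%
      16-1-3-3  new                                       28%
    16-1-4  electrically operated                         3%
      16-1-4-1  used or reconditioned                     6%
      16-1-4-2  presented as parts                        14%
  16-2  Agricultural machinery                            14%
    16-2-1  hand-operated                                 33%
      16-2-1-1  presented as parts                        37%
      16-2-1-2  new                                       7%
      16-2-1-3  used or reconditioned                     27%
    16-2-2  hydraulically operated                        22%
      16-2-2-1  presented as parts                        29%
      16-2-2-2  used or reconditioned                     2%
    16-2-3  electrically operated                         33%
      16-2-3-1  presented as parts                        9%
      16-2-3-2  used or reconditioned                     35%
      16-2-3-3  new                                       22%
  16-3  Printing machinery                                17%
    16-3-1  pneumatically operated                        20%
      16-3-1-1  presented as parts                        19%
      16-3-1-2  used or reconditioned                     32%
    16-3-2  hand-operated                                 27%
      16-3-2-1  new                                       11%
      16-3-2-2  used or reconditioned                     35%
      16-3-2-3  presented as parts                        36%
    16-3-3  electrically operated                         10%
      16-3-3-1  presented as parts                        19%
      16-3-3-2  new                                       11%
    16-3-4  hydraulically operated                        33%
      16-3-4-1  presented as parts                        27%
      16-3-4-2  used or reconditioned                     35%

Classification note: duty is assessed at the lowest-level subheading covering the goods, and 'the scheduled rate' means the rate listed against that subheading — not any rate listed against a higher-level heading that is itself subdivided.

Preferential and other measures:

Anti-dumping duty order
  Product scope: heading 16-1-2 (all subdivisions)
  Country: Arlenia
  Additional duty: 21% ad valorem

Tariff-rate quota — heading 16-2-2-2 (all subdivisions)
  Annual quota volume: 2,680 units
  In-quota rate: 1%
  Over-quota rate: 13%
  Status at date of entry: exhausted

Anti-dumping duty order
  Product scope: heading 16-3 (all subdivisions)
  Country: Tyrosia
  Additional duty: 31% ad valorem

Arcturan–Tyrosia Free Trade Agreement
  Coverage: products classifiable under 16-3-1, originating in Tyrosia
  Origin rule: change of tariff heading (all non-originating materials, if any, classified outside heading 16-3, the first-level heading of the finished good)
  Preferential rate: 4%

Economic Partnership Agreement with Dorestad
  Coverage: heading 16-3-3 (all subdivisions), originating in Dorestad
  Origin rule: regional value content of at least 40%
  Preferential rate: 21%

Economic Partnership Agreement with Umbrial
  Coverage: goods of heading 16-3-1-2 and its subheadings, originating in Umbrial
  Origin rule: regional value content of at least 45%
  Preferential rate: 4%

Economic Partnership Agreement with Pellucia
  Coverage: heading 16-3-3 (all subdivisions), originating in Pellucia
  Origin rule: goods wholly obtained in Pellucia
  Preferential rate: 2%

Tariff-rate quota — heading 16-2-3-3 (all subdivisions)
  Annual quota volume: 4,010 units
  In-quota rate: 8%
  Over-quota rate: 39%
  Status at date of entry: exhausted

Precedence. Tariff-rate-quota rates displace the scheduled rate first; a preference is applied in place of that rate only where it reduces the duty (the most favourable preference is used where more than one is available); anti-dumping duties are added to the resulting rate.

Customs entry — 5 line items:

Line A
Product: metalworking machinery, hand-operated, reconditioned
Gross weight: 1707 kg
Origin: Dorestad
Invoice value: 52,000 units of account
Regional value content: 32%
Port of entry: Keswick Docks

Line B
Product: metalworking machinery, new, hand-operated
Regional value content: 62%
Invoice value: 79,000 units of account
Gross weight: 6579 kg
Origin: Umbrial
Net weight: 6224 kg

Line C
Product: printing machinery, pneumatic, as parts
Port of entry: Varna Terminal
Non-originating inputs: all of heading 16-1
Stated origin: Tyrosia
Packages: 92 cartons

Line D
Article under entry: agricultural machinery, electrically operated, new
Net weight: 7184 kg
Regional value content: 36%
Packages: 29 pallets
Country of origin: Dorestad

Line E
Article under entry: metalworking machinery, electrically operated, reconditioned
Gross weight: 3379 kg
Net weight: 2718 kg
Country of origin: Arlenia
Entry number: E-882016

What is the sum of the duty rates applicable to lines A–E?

127%

Line A: metalworking → 16-1; hand-operated → 16-1-1; reconditioned → 16-1-1-3. Scheduled 29%. Dorestad agreement on 16-3-3: 16-1-1-3 not covered. → 29%.
Line B: metalworking → 16-1; hand-operated → 16-1-1; new → 16-1-1-2. Scheduled 18%. Umbrial agreement on 16-3-1-2: 16-1-1-2 not covered. → 18%.
Line C: printing → 16-3; pneumatic → 16-3-1; as parts → 16-3-1-1. Scheduled 19%. Tyrosia agreement on 16-3-1: CTH met → 4% available; preferential 4%; anti-dumping (Tyrosia, 16-3): +31%; total 4% + 31% = 35%. → 35%.
Line D: agricultural → 16-2; electrically operated → 16-2-3; new → 16-2-3-3. Scheduled 22%. quota on 16-2-3-3 exhausted → over-quota 39%; Dorestad agreement on 16-3-3: 16-2-3-3 not covered. → 39%.
Line E: metalworking → 16-1; electrically operated → 16-1-4; reconditioned → 16-1-4-1. Scheduled 6%. No special measure applies. → 6%.
Sum: 29% + 18% + 35% + 39% + 6% = 127%.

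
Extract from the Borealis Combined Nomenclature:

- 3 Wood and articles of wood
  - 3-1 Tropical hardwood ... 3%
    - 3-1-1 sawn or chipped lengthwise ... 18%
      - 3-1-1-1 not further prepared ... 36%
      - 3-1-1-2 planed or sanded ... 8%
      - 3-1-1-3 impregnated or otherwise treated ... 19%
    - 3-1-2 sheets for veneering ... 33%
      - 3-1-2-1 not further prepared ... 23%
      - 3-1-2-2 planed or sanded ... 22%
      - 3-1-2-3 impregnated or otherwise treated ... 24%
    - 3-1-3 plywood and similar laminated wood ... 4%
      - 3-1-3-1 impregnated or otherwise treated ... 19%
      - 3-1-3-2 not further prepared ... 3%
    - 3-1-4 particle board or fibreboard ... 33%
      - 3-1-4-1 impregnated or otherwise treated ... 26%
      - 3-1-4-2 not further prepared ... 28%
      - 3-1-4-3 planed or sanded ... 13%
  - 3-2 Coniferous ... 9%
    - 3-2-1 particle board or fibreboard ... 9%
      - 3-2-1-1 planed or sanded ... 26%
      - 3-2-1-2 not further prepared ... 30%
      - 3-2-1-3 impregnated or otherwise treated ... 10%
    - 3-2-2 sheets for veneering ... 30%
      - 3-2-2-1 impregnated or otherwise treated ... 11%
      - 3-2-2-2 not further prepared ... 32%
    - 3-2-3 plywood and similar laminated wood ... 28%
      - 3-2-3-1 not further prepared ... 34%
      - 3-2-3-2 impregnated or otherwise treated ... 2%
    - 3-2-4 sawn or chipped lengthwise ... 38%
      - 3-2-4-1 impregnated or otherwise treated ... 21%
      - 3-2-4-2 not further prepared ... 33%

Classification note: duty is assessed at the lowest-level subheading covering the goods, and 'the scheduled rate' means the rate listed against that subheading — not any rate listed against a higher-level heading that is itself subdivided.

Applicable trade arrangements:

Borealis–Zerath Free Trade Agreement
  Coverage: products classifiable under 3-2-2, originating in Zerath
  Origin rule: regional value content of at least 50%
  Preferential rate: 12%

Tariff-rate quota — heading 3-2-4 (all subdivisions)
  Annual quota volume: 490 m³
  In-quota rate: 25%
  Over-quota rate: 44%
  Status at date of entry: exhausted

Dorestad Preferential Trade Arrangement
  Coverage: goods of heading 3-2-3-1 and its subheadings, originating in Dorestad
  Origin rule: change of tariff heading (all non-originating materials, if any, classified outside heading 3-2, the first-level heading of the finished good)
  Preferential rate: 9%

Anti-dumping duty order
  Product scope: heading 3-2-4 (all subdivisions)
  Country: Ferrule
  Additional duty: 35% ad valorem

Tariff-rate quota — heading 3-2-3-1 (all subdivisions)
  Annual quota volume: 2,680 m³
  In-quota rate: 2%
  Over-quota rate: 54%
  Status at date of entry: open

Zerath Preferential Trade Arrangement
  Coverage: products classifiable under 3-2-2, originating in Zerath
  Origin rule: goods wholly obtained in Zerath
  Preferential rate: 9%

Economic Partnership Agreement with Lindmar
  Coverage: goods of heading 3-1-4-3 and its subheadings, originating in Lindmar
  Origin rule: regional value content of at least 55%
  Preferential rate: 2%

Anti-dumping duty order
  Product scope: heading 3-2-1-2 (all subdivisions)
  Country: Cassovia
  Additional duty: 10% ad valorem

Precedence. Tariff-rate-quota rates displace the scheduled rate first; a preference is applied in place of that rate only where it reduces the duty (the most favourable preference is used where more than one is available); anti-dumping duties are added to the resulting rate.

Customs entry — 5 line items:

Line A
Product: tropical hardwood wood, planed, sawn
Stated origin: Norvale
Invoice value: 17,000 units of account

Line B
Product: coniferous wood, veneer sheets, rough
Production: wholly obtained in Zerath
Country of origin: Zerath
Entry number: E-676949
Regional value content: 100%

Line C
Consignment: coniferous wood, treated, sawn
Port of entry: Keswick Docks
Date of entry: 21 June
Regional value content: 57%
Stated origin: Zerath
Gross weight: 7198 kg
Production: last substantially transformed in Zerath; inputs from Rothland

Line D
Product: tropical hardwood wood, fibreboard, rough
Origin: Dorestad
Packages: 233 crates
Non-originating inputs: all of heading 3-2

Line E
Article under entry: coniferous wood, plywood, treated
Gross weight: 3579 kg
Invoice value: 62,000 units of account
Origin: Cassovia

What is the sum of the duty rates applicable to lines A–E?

91%

Line A: tropical hardwood → 3-1; sawn → 3-1-1; planed → 3-1-1-2. Scheduled 8%. No special measure applies. → 8%.
Line B: coniferous → 3-2; veneer sheets → 3-2-2; rough → 3-2-2-2. Scheduled 32%. Zerath agreement on 3-2-2: RVC ≥ 50% → 12% available; Zerath agreement on 3-2-2: wholly obtained → 9% available; preferential 9%. → 9%.
Line C: coniferous → 3-2; sawn → 3-2-4; treated → 3-2-4-1. Scheduled 21%. quota on 3-2-4 exhausted → over-quota 44%; Zerath agreement on 3-2-2: 3-2-4-1 not covered; Zerath agreement on 3-2-2: 3-2-4-1 not covered. → 44%.
Line D: tropical hardwood → 3-1; fibreboard → 3-1-4; rough → 3-1-4-2. Scheduled 28%. Dorestad agreement on 3-2-3-1: 3-1-4-2 not covered. → 28%.
Line E: coniferous → 3-2; plywood → 3-2-3; treated → 3-2-3-2. Scheduled 2%. No special measure applies. → 2%.
Sum: 8% + 9% + 44% + 28% + 2% = 91%.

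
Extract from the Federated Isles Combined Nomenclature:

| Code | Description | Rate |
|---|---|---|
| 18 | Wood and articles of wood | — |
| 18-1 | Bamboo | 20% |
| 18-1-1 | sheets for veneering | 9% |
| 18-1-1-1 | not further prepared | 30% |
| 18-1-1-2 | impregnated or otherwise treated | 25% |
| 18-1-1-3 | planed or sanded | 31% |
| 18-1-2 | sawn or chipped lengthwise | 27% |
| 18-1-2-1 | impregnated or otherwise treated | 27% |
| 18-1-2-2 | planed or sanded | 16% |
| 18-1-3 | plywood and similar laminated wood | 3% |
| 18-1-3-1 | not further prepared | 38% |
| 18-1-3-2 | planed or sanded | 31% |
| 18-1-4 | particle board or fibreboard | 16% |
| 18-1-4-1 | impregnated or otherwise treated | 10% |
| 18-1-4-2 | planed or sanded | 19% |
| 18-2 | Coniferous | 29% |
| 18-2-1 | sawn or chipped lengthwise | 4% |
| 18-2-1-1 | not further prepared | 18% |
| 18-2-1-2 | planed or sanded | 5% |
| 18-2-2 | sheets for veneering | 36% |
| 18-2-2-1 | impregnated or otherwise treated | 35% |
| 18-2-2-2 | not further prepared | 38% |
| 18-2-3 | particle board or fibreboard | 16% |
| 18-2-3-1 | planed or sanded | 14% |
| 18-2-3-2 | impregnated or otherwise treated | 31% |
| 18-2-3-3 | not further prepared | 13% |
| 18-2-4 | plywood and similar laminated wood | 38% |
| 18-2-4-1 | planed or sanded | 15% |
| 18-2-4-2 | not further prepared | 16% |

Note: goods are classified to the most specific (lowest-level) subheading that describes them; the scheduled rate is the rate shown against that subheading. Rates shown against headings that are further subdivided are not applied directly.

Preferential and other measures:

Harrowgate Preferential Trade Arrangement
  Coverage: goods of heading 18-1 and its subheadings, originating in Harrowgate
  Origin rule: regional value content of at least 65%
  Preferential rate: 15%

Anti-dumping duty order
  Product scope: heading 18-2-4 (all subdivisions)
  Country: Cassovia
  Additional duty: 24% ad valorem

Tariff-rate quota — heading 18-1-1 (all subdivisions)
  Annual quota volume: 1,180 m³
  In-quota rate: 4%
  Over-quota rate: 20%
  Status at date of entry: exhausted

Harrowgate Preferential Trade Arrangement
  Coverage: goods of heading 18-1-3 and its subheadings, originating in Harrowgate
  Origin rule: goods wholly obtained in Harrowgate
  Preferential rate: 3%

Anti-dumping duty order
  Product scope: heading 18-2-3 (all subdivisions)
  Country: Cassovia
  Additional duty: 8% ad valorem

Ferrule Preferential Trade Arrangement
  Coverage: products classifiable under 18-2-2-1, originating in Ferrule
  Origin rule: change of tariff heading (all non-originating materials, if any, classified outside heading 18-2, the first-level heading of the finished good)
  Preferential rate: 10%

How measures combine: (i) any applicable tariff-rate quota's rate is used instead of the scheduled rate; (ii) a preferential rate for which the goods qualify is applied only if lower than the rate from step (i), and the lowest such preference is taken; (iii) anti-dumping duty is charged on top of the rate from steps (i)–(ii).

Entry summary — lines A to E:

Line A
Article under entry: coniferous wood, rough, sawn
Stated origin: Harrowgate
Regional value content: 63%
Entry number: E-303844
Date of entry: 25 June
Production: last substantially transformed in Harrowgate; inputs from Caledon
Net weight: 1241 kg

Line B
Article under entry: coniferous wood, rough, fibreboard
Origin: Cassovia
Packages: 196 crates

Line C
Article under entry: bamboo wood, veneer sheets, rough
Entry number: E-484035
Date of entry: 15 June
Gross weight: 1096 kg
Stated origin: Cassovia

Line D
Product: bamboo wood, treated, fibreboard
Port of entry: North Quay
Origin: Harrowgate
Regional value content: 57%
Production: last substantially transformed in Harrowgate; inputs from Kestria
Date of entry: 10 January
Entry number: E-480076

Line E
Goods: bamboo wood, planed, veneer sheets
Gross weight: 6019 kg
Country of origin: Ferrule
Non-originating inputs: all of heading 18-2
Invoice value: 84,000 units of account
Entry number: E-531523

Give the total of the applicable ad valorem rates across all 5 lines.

89%

Line A: coniferous → 18-2; sawn → 18-2-1; rough → 18-2-1-1. Scheduled 18%. Harrowgate agreement on 18-1: 18-2-1-1 not covered; Harrowgate agreement on 18-1-3: 18-2-1-1 not covered. → 18%.
Line B: coniferous → 18-2; fibreboard → 18-2-3; rough → 18-2-3-3. Scheduled 13%. anti-dumping (Cassovia, 18-2-3): +8%; total 13% + 8% = 21%. → 21%.
Line C: bamboo → 18-1; veneer sheets → 18-1-1; rough → 18-1-1-1. Scheduled 30%. quota on 18-1-1 exhausted → over-quota 20%. → 20%.
Line D: bamboo → 18-1; fibreboard → 18-1-4; treated → 18-1-4-1. Scheduled 10%. Harrowgate agreement on 18-1: RVC < 65%; Harrowgate agreement on 18-1-3: 18-1-4-1 not covered. → 10%.
Line E: bamboo → 18-1; veneer sheets → 18-1-1; planed → 18-1-1-3. Scheduled 31%. quota on 18-1-1 exhausted → over-quota 20%; Ferrule agreement on 18-2-2-1: 18-1-1-3 not covered. → 20%.
Sum: 18% + 21% + 20% + 10% + 20% = 89%.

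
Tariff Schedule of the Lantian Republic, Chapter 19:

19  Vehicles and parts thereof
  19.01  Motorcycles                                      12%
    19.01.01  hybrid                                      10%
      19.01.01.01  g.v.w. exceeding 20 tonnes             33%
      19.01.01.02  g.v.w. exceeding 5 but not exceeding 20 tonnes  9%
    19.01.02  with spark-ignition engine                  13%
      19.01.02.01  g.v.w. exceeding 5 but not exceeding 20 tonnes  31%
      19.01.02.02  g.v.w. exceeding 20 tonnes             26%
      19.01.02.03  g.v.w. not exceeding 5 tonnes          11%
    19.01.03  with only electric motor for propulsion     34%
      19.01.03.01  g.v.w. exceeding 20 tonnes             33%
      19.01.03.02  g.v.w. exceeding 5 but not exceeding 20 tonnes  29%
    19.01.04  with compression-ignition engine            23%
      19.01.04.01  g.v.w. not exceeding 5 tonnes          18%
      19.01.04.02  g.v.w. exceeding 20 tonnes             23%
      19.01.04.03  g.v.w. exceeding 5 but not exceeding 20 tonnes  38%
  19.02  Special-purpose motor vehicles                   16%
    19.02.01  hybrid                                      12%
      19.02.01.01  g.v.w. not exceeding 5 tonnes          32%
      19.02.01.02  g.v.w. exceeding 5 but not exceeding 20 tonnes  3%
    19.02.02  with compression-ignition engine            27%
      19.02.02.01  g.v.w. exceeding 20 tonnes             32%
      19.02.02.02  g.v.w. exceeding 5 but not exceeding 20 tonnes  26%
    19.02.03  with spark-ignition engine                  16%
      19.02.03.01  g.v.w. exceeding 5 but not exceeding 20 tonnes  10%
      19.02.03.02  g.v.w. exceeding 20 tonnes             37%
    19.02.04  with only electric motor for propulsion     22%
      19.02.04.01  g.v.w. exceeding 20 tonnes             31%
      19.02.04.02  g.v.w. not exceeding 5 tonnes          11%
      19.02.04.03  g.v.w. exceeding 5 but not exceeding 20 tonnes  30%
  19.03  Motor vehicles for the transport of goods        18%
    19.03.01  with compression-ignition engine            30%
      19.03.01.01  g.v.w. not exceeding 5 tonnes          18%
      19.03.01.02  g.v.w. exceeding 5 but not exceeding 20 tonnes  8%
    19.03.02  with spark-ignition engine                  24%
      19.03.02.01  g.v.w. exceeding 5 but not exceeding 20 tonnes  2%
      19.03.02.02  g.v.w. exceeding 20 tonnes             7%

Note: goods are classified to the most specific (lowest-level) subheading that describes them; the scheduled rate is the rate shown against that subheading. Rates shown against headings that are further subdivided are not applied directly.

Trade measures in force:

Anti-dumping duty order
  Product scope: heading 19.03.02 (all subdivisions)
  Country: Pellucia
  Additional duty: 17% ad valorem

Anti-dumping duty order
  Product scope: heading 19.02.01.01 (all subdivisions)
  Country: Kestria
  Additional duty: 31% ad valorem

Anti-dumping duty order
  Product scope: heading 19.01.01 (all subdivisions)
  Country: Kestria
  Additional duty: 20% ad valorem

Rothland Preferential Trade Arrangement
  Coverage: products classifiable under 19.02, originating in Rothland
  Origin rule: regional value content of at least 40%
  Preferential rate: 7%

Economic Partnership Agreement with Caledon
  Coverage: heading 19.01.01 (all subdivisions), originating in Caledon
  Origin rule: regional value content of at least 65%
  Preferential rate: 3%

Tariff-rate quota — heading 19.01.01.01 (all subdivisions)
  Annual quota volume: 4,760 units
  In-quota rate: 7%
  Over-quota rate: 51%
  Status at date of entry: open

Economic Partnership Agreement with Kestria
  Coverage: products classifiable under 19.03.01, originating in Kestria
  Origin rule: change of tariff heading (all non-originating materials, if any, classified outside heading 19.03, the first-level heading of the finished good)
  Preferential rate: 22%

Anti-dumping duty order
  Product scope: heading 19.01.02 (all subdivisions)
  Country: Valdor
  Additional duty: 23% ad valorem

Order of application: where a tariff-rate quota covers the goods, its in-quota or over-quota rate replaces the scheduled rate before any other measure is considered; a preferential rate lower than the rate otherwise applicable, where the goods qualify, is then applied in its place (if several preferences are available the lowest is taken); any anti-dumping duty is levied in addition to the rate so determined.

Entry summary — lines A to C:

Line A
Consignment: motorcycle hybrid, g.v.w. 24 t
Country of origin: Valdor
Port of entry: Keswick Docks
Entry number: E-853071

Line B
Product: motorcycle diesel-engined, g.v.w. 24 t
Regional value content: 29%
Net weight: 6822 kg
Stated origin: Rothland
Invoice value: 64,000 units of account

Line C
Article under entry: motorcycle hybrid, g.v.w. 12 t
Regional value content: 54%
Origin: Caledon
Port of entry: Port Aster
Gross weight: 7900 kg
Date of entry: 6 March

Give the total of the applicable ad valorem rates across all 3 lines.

39%

Line A: motorcycle → 19.01; hybrid → 19.01.01; g.v.w. 24 t → 19.01.01.01. Scheduled 33%. quota on 19.01.01.01 open → in-quota 7%. → 7%.
Line B: motorcycle → 19.01; diesel-engined → 19.01.04; g.v.w. 24 t → 19.01.04.02. Scheduled 23%. Rothland agreement on 19.02: 19.01.04.02 not covered. → 23%.
Line C: motorcycle → 19.01; hybrid → 19.01.01; g.v.w. 12 t → 19.01.01.02. Scheduled 9%. Caledon agreement on 19.01.01: RVC < 65%. → 9%.
Sum: 7% + 23% + 9% = 39%.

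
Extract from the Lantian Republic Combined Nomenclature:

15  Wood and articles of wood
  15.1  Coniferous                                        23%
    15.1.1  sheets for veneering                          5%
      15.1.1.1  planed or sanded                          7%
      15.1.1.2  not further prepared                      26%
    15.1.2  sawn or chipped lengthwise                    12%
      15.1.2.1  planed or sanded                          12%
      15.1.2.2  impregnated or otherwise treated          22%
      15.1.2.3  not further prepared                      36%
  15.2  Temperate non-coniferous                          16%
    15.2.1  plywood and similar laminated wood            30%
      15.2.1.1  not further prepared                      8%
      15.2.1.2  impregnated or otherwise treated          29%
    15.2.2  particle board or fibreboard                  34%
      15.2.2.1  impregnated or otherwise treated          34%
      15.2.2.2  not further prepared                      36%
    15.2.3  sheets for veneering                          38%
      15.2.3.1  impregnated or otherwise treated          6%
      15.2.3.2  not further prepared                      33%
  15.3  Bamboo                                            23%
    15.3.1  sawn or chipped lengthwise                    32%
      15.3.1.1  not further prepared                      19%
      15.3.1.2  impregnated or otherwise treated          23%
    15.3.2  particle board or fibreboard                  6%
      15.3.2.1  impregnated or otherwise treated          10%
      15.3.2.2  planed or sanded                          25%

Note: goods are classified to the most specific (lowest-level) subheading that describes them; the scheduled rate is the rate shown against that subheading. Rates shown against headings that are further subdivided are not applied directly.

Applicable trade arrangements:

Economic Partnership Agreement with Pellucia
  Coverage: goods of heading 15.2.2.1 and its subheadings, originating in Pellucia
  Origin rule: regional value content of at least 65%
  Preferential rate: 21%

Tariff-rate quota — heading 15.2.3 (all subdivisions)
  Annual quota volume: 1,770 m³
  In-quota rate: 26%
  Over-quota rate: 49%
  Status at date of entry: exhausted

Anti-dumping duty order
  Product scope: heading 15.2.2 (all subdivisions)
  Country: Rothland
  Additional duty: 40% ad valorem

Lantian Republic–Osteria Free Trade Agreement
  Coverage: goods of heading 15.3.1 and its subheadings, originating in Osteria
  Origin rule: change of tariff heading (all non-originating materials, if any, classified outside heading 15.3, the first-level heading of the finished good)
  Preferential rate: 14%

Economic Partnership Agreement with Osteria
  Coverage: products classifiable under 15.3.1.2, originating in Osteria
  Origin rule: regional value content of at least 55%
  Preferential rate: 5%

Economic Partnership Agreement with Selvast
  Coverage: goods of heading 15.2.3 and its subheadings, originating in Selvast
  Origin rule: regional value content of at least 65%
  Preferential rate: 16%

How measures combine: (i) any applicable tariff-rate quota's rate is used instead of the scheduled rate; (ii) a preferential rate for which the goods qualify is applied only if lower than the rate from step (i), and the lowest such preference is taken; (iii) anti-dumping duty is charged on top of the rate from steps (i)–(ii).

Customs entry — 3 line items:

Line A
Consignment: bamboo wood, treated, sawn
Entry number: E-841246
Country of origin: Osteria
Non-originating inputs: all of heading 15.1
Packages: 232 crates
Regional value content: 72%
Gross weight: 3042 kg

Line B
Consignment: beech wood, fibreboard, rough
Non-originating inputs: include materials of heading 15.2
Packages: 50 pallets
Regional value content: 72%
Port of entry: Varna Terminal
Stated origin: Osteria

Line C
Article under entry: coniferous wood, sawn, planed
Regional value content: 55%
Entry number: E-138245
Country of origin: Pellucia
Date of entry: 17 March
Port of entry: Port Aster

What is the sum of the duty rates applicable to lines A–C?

53%

Line A: bamboo → 15.3; sawn → 15.3.1; treated → 15.3.1.2. Scheduled 23%. Osteria agreement on 15.3.1: CTH met → 14% available; Osteria agreement on 15.3.1.2: RVC ≥ 55% → 5% available; preferential 5%. → 5%.
Line B: beech → 15.2; fibreboard → 15.2.2; rough → 15.2.2.2. Scheduled 36%. Osteria agreement on 15.3.1: 15.2.2.2 not covered; Osteria agreement on 15.3.1.2: 15.2.2.2 not covered. → 36%.
Line C: coniferous → 15.1; sawn → 15.1.2; planed → 15.1.2.1. Scheduled 12%. Pellucia agreement on 15.2.2.1: 15.1.2.1 not covered. → 12%.
Sum: 5% + 36% + 12% = 53%.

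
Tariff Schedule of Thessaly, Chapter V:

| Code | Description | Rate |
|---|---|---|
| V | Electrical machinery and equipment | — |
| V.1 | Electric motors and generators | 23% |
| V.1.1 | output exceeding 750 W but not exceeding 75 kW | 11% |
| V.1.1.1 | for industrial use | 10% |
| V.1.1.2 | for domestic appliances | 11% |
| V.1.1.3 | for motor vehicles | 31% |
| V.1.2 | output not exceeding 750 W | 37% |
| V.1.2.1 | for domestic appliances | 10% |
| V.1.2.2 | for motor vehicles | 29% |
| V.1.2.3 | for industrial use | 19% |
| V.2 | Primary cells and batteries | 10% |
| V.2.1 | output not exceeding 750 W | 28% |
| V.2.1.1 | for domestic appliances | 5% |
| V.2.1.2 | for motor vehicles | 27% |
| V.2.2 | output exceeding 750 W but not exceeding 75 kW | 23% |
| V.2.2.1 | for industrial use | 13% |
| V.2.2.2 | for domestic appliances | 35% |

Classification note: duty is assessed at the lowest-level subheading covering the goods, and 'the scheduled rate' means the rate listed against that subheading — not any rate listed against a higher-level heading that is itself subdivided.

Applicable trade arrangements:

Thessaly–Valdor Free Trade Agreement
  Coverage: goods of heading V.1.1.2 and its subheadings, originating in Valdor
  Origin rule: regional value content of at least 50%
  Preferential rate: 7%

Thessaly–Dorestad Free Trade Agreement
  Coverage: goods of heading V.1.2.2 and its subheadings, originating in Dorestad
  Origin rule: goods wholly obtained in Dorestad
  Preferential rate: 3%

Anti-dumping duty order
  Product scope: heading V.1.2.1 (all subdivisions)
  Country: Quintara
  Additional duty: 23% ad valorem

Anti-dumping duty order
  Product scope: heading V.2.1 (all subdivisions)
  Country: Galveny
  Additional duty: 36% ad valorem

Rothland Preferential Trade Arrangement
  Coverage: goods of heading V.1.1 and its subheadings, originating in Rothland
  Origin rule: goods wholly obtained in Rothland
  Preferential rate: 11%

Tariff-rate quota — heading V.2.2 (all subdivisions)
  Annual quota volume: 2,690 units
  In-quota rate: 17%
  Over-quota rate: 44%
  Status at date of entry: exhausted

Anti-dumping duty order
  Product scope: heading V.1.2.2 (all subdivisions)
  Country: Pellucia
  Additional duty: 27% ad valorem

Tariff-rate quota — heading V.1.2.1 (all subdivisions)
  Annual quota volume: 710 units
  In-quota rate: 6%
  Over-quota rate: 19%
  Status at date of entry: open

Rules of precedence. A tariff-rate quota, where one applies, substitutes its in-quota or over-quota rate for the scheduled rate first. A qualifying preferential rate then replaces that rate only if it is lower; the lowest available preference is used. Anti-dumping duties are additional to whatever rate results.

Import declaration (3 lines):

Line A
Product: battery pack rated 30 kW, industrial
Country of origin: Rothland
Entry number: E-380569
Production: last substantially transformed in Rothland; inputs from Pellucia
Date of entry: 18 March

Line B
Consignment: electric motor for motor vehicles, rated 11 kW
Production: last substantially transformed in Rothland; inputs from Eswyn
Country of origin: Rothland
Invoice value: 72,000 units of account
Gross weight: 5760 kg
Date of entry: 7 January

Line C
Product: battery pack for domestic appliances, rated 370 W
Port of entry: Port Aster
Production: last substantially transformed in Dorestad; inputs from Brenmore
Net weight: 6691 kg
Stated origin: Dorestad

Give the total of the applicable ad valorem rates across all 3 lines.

Line A: battery pack → V.2; rated 30 kW → V.2.2; industrial → V.2.2.1. Scheduled 13%. quota on V.2.2 exhausted → over-quota 44%; Rothland agreement on V.1.1: V.2.2.1 not covered. → 44%.
Line B: electric motor → V.1; rated 11 kW → V.1.1; for motor vehicles → V.1.1.3. Scheduled 31%. Rothland agreement on V.1.1: not wholly obtained. → 31%.
Line C: battery pack → V.2; rated 370 W → V.2.1; for domestic appliances → V.2.1.1. Scheduled 5%. Dorestad agreement on V.1.2.2: V.2.1.1 not covered. → 5%.
Sum: 44% + 31% + 5% = 80%.

80%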